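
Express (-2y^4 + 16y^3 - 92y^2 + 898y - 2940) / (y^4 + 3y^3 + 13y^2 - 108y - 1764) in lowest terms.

(-2y + 10)/(y + 6)

Repeated division with remainder:
  -2y^4 + 16y^3 - 92y^2 + 898y - 2940 = (-2)(y^4 + 3y^3 + 13y^2 - 108y - 1764) + (22y^3 - 66y^2 + 682y - 6468)
  y^4 + 3y^3 + 13y^2 - 108y - 1764 = ((1/22)y + 3/11)(22y^3 - 66y^2 + 682y - 6468) + (0)
Last nonzero remainder: 22y^3 - 66y^2 + 682y - 6468. Dividing through by 22 gives the monic gcd y^3 - 3y^2 + 31y - 294.
Cancel y^3 - 3y^2 + 31y - 294 from numerator and denominator to get the reduced form.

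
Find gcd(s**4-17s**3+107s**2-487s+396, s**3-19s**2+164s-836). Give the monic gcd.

Repeated division with remainder:
  s**4-17s**3+107s**2-487s+396 = (s+2)(s**3-19s**2+164s-836) + (-19s**2+21s+2068)
  s**3-19s**2+164s-836 = (-(1/19)s+340/361)(-19s**2+21s+2068) + ((91356/361)s-1004916/361)
  -19s**2+21s+2068 = (-(6859/91356)s-16967/22839)((91356/361)s-1004916/361) + (0)
Last nonzero remainder: (91356/361)s-1004916/361. Dividing through by 91356/361 gives the monic gcd s-11.

s-11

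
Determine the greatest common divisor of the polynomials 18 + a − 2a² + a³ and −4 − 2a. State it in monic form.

Euclidean algorithm in ℚ[a]:
  a³ − 2a² + a + 18 = (−(1/2)a² + 2a − 9/2)(−2a − 4) + (0)
Last nonzero remainder: −2a − 4. Dividing through by −2 gives the monic gcd a + 2.

2 + a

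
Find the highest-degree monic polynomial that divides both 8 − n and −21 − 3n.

1

Apply the Euclidean algorithm:
  −n + 8 = (1/3)(−3n − 21) + (15)
  −3n − 21 = (−(1/5)n − 7/5)(15) + (0)
The last nonzero remainder is the constant 15, so the polynomials are coprime and gcd = 1.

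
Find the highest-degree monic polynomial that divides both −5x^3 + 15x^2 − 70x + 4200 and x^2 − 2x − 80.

x − 10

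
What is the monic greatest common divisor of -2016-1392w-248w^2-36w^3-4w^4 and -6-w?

By polynomial division,
  -4w^4-36w^3-248w^2-1392w-2016 = (4w^3+12w^2+176w+336)(-w-6) + (0)
Last nonzero remainder: -w-6. Dividing through by -1 gives the monic gcd w+6.

6+w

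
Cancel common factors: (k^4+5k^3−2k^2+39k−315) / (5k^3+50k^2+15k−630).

(k^2+k+15)/(5k+30)

By polynomial division,
  k^4+5k^3−2k^2+39k−315 = ((1/5)k−1)(5k^3+50k^2+15k−630) + (45k^2+180k−945)
  5k^3+50k^2+15k−630 = ((1/9)k+2/3)(45k^2+180k−945) + (0)
Last nonzero remainder: 45k^2+180k−945. Dividing through by 45 gives the monic gcd k^2+4k−21.
Cancel k^2+4k−21 from numerator and denominator to get the reduced form.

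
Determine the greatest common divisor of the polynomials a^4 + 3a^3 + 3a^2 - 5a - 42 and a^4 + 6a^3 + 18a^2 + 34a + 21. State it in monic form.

a^3 + 5a^2 + 13a + 21

Euclidean algorithm in ℚ[a]:
  a^4 + 3a^3 + 3a^2 - 5a - 42 = (a^4 + 6a^3 + 18a^2 + 34a + 21) + (-3a^3 - 15a^2 - 39a - 63)
  a^4 + 6a^3 + 18a^2 + 34a + 21 = (-(1/3)a - 1/3)(-3a^3 - 15a^2 - 39a - 63) + (0)
Last nonzero remainder: -3a^3 - 15a^2 - 39a - 63. Dividing through by -3 gives the monic gcd a^3 + 5a^2 + 13a + 21.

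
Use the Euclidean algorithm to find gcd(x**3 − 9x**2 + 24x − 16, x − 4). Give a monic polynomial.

x − 4

Euclidean algorithm in ℚ[x]:
  x**3 − 9x**2 + 24x − 16 = (x**2 − 5x + 4)(x − 4) + (0)
The last nonzero remainder x − 4 is already monic.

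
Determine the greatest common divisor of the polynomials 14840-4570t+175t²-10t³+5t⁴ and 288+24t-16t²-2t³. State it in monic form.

Apply the Euclidean algorithm:
  5t⁴-10t³+175t²-4570t+14840 = (-(5/2)t+25)(-2t³-16t²+24t+288) + (635t²-4450t+7640)
  -2t³-16t²+24t+288 = (-(2/635)t-3812/80645)(635t²-4450t+7640) + (-(2617472/16129)t+10469888/16129)
  635t²-4450t+7640 = (-(10241915/2617472)t+15403195/1308736)(-(2617472/16129)t+10469888/16129) + (0)
Last nonzero remainder: -(2617472/16129)t+10469888/16129. Dividing through by -2617472/16129 gives the monic gcd t-4.

-4+t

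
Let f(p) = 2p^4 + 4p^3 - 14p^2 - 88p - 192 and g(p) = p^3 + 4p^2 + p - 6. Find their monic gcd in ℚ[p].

p + 3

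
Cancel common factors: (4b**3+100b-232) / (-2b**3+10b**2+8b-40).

By polynomial division,
  4b**3+100b-232 = (-2)(-2b**3+10b**2+8b-40) + (20b**2+116b-312)
  -2b**3+10b**2+8b-40 = (-(1/10)b+27/25)(20b**2+116b-312) + (-(3712/25)b+7424/25)
  20b**2+116b-312 = (-(125/928)b-975/928)(-(3712/25)b+7424/25) + (0)
Last nonzero remainder: -(3712/25)b+7424/25. Dividing through by -3712/25 gives the monic gcd b-2.
Cancel b-2 from numerator and denominator to get the reduced form.

(-2b**2-4b-58)/(b**2-3b-10)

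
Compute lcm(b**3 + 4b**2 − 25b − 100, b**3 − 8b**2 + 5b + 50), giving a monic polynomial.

b**5 + b**4 − 47b**3 − 65b**2 + 550b + 1000

Apply the Euclidean algorithm:
  b**3 + 4b**2 − 25b − 100 = (b**3 − 8b**2 + 5b + 50) + (12b**2 − 30b − 150)
  b**3 − 8b**2 + 5b + 50 = ((1/12)b − 11/24)(12b**2 − 30b − 150) + ((15/4)b − 75/4)
  12b**2 − 30b − 150 = ((16/5)b + 8)((15/4)b − 75/4) + (0)
Last nonzero remainder: (15/4)b − 75/4. Dividing through by 15/4 gives the monic gcd b − 5.
Then lcm(f, g) = f·g / gcd(f, g); expanding and making the result monic gives the answer.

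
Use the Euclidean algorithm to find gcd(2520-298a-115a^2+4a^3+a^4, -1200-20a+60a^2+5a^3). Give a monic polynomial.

Euclidean algorithm in ℚ[a]:
  a^4+4a^3-115a^2-298a+2520 = ((1/5)a-8/5)(5a^3+60a^2-20a-1200) + (-15a^2-90a+600)
  5a^3+60a^2-20a-1200 = (-(1/3)a-2)(-15a^2-90a+600) + (0)
Last nonzero remainder: -15a^2-90a+600. Dividing through by -15 gives the monic gcd a^2+6a-40.

-40+6a+a^2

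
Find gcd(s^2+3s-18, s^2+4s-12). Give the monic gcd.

By polynomial division,
  s^2+3s-18 = (s^2+4s-12) + (-s-6)
  s^2+4s-12 = (-s+2)(-s-6) + (0)
Last nonzero remainder: -s-6. Dividing through by -1 gives the monic gcd s+6.

s+6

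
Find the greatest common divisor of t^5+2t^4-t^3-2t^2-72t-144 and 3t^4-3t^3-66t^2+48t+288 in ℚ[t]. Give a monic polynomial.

t^2-t-6

Euclidean algorithm in ℚ[t]:
  t^5+2t^4-t^3-2t^2-72t-144 = ((1/3)t+1)(3t^4-3t^3-66t^2+48t+288) + (24t^3+48t^2-216t-432)
  3t^4-3t^3-66t^2+48t+288 = ((1/8)t-3/8)(24t^3+48t^2-216t-432) + (-21t^2+21t+126)
  24t^3+48t^2-216t-432 = (-(8/7)t-24/7)(-21t^2+21t+126) + (0)
Last nonzero remainder: -21t^2+21t+126. Dividing through by -21 gives the monic gcd t^2-t-6.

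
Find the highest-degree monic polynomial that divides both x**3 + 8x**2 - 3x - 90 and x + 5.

x + 5

By polynomial division,
  x**3 + 8x**2 - 3x - 90 = (x**2 + 3x - 18)(x + 5) + (0)
The last nonzero remainder x + 5 is already monic.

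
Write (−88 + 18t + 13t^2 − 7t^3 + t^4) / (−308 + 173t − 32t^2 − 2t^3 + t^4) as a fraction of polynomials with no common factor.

(2 + t)/(7 + t)

Repeated division with remainder:
  t^4 − 7t^3 + 13t^2 + 18t − 88 = (t^4 − 2t^3 − 32t^2 + 173t − 308) + (−5t^3 + 45t^2 − 155t + 220)
  t^4 − 2t^3 − 32t^2 + 173t − 308 = (−(1/5)t − 7/5)(−5t^3 + 45t^2 − 155t + 220) + (0)
Last nonzero remainder: −5t^3 + 45t^2 − 155t + 220. Dividing through by −5 gives the monic gcd t^3 − 9t^2 + 31t − 44.
Cancel t^3 − 9t^2 + 31t − 44 from numerator and denominator to get the reduced form.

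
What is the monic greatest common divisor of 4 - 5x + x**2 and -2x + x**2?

1

By polynomial division,
  x**2 - 5x + 4 = (x**2 - 2x) + (-3x + 4)
  x**2 - 2x = (-(1/3)x + 2/9)(-3x + 4) + (-8/9)
  -3x + 4 = ((27/8)x - 9/2)(-8/9) + (0)
The last nonzero remainder is the constant -8/9, so the polynomials are coprime and gcd = 1.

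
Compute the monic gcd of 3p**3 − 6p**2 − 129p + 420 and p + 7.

p + 7

Apply the Euclidean algorithm:
  3p**3 − 6p**2 − 129p + 420 = (3p**2 − 27p + 60)(p + 7) + (0)
The last nonzero remainder p + 7 is already monic.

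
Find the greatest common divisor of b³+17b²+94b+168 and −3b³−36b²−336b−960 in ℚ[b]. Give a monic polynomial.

b+4

By polynomial division,
  b³+17b²+94b+168 = (−1/3)(−3b³−36b²−336b−960) + (5b²−18b−152)
  −3b³−36b²−336b−960 = (−(3/5)b−234/25)(5b²−18b−152) + (−(14892/25)b−59568/25)
  5b²−18b−152 = (−(125/14892)b+475/7446)(−(14892/25)b−59568/25) + (0)
Last nonzero remainder: −(14892/25)b−59568/25. Dividing through by −14892/25 gives the monic gcd b+4.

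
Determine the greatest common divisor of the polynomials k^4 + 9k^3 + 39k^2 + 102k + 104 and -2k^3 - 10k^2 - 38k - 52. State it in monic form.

Euclidean algorithm in ℚ[k]:
  k^4 + 9k^3 + 39k^2 + 102k + 104 = (-(1/2)k - 2)(-2k^3 - 10k^2 - 38k - 52) + (0)
Last nonzero remainder: -2k^3 - 10k^2 - 38k - 52. Dividing through by -2 gives the monic gcd k^3 + 5k^2 + 19k + 26.

k^3 + 5k^2 + 19k + 26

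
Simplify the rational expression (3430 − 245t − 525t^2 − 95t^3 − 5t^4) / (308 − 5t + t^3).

By polynomial division,
  −5t^4 − 95t^3 − 525t^2 − 245t + 3430 = (−5t − 95)(t^3 − 5t + 308) + (−550t^2 + 820t + 32690)
  t^3 − 5t + 308 = (−(1/550)t − 41/15125)(−550t^2 + 820t + 32690) + ((171394/3025)t + 1199758/3025)
  −550t^2 + 820t + 32690 = (−(831875/85697)t + 7063375/85697)((171394/3025)t + 1199758/3025) + (0)
Last nonzero remainder: (171394/3025)t + 1199758/3025. Dividing through by 171394/3025 gives the monic gcd t + 7.
Cancel t + 7 from numerator and denominator to get the reduced form.

(490 − 105t − 60t^2 − 5t^3)/(44 − 7t + t^2)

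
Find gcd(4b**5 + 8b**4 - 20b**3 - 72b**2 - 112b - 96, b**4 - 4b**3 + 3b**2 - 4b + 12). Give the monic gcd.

b**3 - 2b**2 - b - 6

Apply the Euclidean algorithm:
  4b**5 + 8b**4 - 20b**3 - 72b**2 - 112b - 96 = (4b + 24)(b**4 - 4b**3 + 3b**2 - 4b + 12) + (64b**3 - 128b**2 - 64b - 384)
  b**4 - 4b**3 + 3b**2 - 4b + 12 = ((1/64)b - 1/32)(64b**3 - 128b**2 - 64b - 384) + (0)
Last nonzero remainder: 64b**3 - 128b**2 - 64b - 384. Dividing through by 64 gives the monic gcd b**3 - 2b**2 - b - 6.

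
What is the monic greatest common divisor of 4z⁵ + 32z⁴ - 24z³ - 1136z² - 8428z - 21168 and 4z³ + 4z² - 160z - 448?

Apply the Euclidean algorithm:
  4z⁵ + 32z⁴ - 24z³ - 1136z² - 8428z - 21168 = (z² + 7z + 27)(4z³ + 4z² - 160z - 448) + (324z² - 972z - 9072)
  4z³ + 4z² - 160z - 448 = ((1/81)z + 4/81)(324z² - 972z - 9072) + (0)
Last nonzero remainder: 324z² - 972z - 9072. Dividing through by 324 gives the monic gcd z² - 3z - 28.

z² - 3z - 28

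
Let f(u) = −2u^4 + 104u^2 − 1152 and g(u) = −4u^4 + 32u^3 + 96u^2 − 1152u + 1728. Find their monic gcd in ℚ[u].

u^2 − 36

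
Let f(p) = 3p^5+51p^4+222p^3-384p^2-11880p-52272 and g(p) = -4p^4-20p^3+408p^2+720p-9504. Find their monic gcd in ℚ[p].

Apply the Euclidean algorithm:
  3p^5+51p^4+222p^3-384p^2-11880p-52272 = (-(3/4)p-9)(-4p^4-20p^3+408p^2+720p-9504) + (348p^3+3828p^2-12528p-137808)
  -4p^4-20p^3+408p^2+720p-9504 = (-(1/87)p+2/29)(348p^3+3828p^2-12528p-137808) + (0)
Last nonzero remainder: 348p^3+3828p^2-12528p-137808. Dividing through by 348 gives the monic gcd p^3+11p^2-36p-396.

p^3+11p^2-36p-396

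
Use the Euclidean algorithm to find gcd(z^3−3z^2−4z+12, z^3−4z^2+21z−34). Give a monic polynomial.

z−2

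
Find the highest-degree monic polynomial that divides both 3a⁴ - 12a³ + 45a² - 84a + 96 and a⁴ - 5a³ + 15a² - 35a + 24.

a² - a + 8

By polynomial division,
  3a⁴ - 12a³ + 45a² - 84a + 96 = (3)(a⁴ - 5a³ + 15a² - 35a + 24) + (3a³ + 21a + 24)
  a⁴ - 5a³ + 15a² - 35a + 24 = ((1/3)a - 5/3)(3a³ + 21a + 24) + (8a² - 8a + 64)
  3a³ + 21a + 24 = ((3/8)a + 3/8)(8a² - 8a + 64) + (0)
Last nonzero remainder: 8a² - 8a + 64. Dividing through by 8 gives the monic gcd a² - a + 8.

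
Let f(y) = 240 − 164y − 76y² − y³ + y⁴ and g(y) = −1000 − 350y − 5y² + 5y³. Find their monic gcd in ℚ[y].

Euclidean algorithm in ℚ[y]:
  y⁴ − y³ − 76y² − 164y + 240 = ((1/5)y)(5y³ − 5y² − 350y − 1000) + (−6y² + 36y + 240)
  5y³ − 5y² − 350y − 1000 = (−(5/6)y − 25/6)(−6y² + 36y + 240) + (0)
Last nonzero remainder: −6y² + 36y + 240. Dividing through by −6 gives the monic gcd y² − 6y − 40.

−40 − 6y + y²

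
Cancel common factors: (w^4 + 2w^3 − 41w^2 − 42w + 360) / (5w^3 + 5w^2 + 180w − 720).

By polynomial division,
  w^4 + 2w^3 − 41w^2 − 42w + 360 = ((1/5)w + 1/5)(5w^3 + 5w^2 + 180w − 720) + (−78w^2 + 66w + 504)
  5w^3 + 5w^2 + 180w − 720 = (−(5/78)w − 20/169)(−78w^2 + 66w + 504) + ((37200/169)w − 111600/169)
  −78w^2 + 66w + 504 = (−(2197/6200)w − 1183/1550)((37200/169)w − 111600/169) + (0)
Last nonzero remainder: (37200/169)w − 111600/169. Dividing through by 37200/169 gives the monic gcd w − 3.
Cancel w − 3 from numerator and denominator to get the reduced form.

(w^3 + 5w^2 − 26w − 120)/(5w^2 + 20w + 240)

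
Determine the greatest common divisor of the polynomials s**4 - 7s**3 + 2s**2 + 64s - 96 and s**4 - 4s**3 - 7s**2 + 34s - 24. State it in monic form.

s**3 - 3s**2 - 10s + 24

By polynomial division,
  s**4 - 7s**3 + 2s**2 + 64s - 96 = (s**4 - 4s**3 - 7s**2 + 34s - 24) + (-3s**3 + 9s**2 + 30s - 72)
  s**4 - 4s**3 - 7s**2 + 34s - 24 = (-(1/3)s + 1/3)(-3s**3 + 9s**2 + 30s - 72) + (0)
Last nonzero remainder: -3s**3 + 9s**2 + 30s - 72. Dividing through by -3 gives the monic gcd s**3 - 3s**2 - 10s + 24.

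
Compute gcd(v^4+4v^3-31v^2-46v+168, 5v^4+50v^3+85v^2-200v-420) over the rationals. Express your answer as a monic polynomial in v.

v^3+8v^2+v-42

Euclidean algorithm in ℚ[v]:
  v^4+4v^3-31v^2-46v+168 = (1/5)(5v^4+50v^3+85v^2-200v-420) + (-6v^3-48v^2-6v+252)
  5v^4+50v^3+85v^2-200v-420 = (-(5/6)v-5/3)(-6v^3-48v^2-6v+252) + (0)
Last nonzero remainder: -6v^3-48v^2-6v+252. Dividing through by -6 gives the monic gcd v^3+8v^2+v-42.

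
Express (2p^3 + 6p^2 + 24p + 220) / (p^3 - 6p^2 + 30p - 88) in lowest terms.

(2p + 10)/(p - 4)

Apply the Euclidean algorithm:
  2p^3 + 6p^2 + 24p + 220 = (2)(p^3 - 6p^2 + 30p - 88) + (18p^2 - 36p + 396)
  p^3 - 6p^2 + 30p - 88 = ((1/18)p - 2/9)(18p^2 - 36p + 396) + (0)
Last nonzero remainder: 18p^2 - 36p + 396. Dividing through by 18 gives the monic gcd p^2 - 2p + 22.
Cancel p^2 - 2p + 22 from numerator and denominator to get the reduced form.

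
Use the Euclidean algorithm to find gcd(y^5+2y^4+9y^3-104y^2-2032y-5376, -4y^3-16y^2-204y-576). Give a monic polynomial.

y^2+y+48

By polynomial division,
  y^5+2y^4+9y^3-104y^2-2032y-5376 = (-(1/4)y^2+(1/2)y+17/2)(-4y^3-16y^2-204y-576) + (-10y^2-10y-480)
  -4y^3-16y^2-204y-576 = ((2/5)y+6/5)(-10y^2-10y-480) + (0)
Last nonzero remainder: -10y^2-10y-480. Dividing through by -10 gives the monic gcd y^2+y+48.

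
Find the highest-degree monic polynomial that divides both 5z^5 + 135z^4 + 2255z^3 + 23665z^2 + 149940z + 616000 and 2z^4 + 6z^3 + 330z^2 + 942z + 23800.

z^2 + 9z + 100

Repeated division with remainder:
  5z^5 + 135z^4 + 2255z^3 + 23665z^2 + 149940z + 616000 = ((5/2)z + 60)(2z^4 + 6z^3 + 330z^2 + 942z + 23800) + (1070z^3 + 1510z^2 + 33920z - 812000)
  2z^4 + 6z^3 + 330z^2 + 942z + 23800 = ((1/535)z + 34/11449)(1070z^3 + 1510z^2 + 33920z - 812000) + ((3000942/11449)z^2 + (27008478/11449)z + 300094200/11449)
  1070z^3 + 1510z^2 + 33920z - 812000 = ((6125215/1500471)z - 6640420/214353)((3000942/11449)z^2 + (27008478/11449)z + 300094200/11449) + (0)
Last nonzero remainder: (3000942/11449)z^2 + (27008478/11449)z + 300094200/11449. Dividing through by 3000942/11449 gives the monic gcd z^2 + 9z + 100.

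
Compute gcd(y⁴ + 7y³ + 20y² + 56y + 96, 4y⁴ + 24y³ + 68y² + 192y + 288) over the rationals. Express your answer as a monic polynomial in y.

y³ + 3y² + 8y + 24

Apply the Euclidean algorithm:
  y⁴ + 7y³ + 20y² + 56y + 96 = (1/4)(4y⁴ + 24y³ + 68y² + 192y + 288) + (y³ + 3y² + 8y + 24)
  4y⁴ + 24y³ + 68y² + 192y + 288 = (4y + 12)(y³ + 3y² + 8y + 24) + (0)
The last nonzero remainder y³ + 3y² + 8y + 24 is already monic.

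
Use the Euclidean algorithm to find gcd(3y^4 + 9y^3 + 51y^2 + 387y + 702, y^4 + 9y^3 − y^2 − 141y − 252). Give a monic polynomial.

y^2 + 6y + 9

Euclidean algorithm in ℚ[y]:
  3y^4 + 9y^3 + 51y^2 + 387y + 702 = (3)(y^4 + 9y^3 − y^2 − 141y − 252) + (−18y^3 + 54y^2 + 810y + 1458)
  y^4 + 9y^3 − y^2 − 141y − 252 = (−(1/18)y − 2/3)(−18y^3 + 54y^2 + 810y + 1458) + (80y^2 + 480y + 720)
  −18y^3 + 54y^2 + 810y + 1458 = (−(9/40)y + 81/40)(80y^2 + 480y + 720) + (0)
Last nonzero remainder: 80y^2 + 480y + 720. Dividing through by 80 gives the monic gcd y^2 + 6y + 9.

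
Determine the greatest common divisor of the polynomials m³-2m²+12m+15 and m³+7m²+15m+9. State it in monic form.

Apply the Euclidean algorithm:
  m³-2m²+12m+15 = (m³+7m²+15m+9) + (-9m²-3m+6)
  m³+7m²+15m+9 = (-(1/9)m-20/27)(-9m²-3m+6) + ((121/9)m+121/9)
  -9m²-3m+6 = (-(81/121)m+54/121)((121/9)m+121/9) + (0)
Last nonzero remainder: (121/9)m+121/9. Dividing through by 121/9 gives the monic gcd m+1.

m+1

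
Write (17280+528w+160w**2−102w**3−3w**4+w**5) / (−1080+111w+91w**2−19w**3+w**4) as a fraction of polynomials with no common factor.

Repeated division with remainder:
  w**5−3w**4−102w**3+160w**2+528w+17280 = (w+16)(w**4−19w**3+91w**2+111w−1080) + (111w**3−1407w**2−168w+34560)
  w**4−19w**3+91w**2+111w−1080 = ((1/111)w−78/1369)(111w**3−1407w**2−168w+34560) + ((16905/1369)w**2−(287385/1369)w+1217160/1369)
  111w**3−1407w**2−168w+34560 = ((50653/5635)w+43808/1127)((16905/1369)w**2−(287385/1369)w+1217160/1369) + (0)
Last nonzero remainder: (16905/1369)w**2−(287385/1369)w+1217160/1369. Dividing through by 16905/1369 gives the monic gcd w**2−17w+72.
Cancel w**2−17w+72 from numerator and denominator to get the reduced form.

(240+64w+14w**2+w**3)/(−15−2w+w**2)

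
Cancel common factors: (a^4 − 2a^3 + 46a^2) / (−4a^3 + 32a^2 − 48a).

(−a^3 + 2a^2 − 46a)/(4a^2 − 32a + 48)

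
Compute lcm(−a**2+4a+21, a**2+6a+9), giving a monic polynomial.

a**3−a**2−33a−63

Repeated division with remainder:
  −a**2+4a+21 = (−1)(a**2+6a+9) + (10a+30)
  a**2+6a+9 = ((1/10)a+3/10)(10a+30) + (0)
Last nonzero remainder: 10a+30. Dividing through by 10 gives the monic gcd a+3.
Then lcm(f, g) = f·g / gcd(f, g); expanding and making the result monic gives the answer.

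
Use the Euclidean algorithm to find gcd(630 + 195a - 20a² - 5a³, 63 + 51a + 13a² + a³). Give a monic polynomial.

21 + 10a + a²

Apply the Euclidean algorithm:
  -5a³ - 20a² + 195a + 630 = (-5)(a³ + 13a² + 51a + 63) + (45a² + 450a + 945)
  a³ + 13a² + 51a + 63 = ((1/45)a + 1/15)(45a² + 450a + 945) + (0)
Last nonzero remainder: 45a² + 450a + 945. Dividing through by 45 gives the monic gcd a² + 10a + 21.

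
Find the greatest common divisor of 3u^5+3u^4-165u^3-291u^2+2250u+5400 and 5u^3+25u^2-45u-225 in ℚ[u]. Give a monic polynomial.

Euclidean algorithm in ℚ[u]:
  3u^5+3u^4-165u^3-291u^2+2250u+5400 = ((3/5)u^2-(12/5)u-78/5)(5u^3+25u^2-45u-225) + (126u^2+1008u+1890)
  5u^3+25u^2-45u-225 = ((5/126)u-5/42)(126u^2+1008u+1890) + (0)
Last nonzero remainder: 126u^2+1008u+1890. Dividing through by 126 gives the monic gcd u^2+8u+15.

u^2+8u+15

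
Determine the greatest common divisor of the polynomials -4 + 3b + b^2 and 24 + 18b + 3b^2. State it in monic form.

4 + b

Euclidean algorithm in ℚ[b]:
  b^2 + 3b - 4 = (1/3)(3b^2 + 18b + 24) + (-3b - 12)
  3b^2 + 18b + 24 = (-b - 2)(-3b - 12) + (0)
Last nonzero remainder: -3b - 12. Dividing through by -3 gives the monic gcd b + 4.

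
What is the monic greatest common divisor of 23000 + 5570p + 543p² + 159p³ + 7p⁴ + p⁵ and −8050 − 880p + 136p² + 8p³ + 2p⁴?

115 + 6p + p²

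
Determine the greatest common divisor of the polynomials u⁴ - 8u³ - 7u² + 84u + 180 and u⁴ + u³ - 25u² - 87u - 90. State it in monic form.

u³ - 2u² - 19u - 30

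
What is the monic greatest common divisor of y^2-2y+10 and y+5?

Euclidean algorithm in ℚ[y]:
  y^2-2y+10 = (y-7)(y+5) + (45)
  y+5 = ((1/45)y+1/9)(45) + (0)
The last nonzero remainder is the constant 45, so the polynomials are coprime and gcd = 1.

1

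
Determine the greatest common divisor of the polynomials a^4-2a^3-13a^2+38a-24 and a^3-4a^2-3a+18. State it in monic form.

By polynomial division,
  a^4-2a^3-13a^2+38a-24 = (a+2)(a^3-4a^2-3a+18) + (-2a^2+26a-60)
  a^3-4a^2-3a+18 = (-(1/2)a-9/2)(-2a^2+26a-60) + (84a-252)
  -2a^2+26a-60 = (-(1/42)a+5/21)(84a-252) + (0)
Last nonzero remainder: 84a-252. Dividing through by 84 gives the monic gcd a-3.

a-3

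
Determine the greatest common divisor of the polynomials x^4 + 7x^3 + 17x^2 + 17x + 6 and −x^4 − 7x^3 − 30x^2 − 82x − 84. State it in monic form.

x^2 + 5x + 6

Euclidean algorithm in ℚ[x]:
  x^4 + 7x^3 + 17x^2 + 17x + 6 = (−1)(−x^4 − 7x^3 − 30x^2 − 82x − 84) + (−13x^2 − 65x − 78)
  −x^4 − 7x^3 − 30x^2 − 82x − 84 = ((1/13)x^2 + (2/13)x + 14/13)(−13x^2 − 65x − 78) + (0)
Last nonzero remainder: −13x^2 − 65x − 78. Dividing through by −13 gives the monic gcd x^2 + 5x + 6.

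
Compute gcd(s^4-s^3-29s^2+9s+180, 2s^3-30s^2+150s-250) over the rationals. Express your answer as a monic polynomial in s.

Euclidean algorithm in ℚ[s]:
  s^4-s^3-29s^2+9s+180 = ((1/2)s+7)(2s^3-30s^2+150s-250) + (106s^2-916s+1930)
  2s^3-30s^2+150s-250 = ((1/53)s-337/2809)(106s^2-916s+1930) + ((10368/2809)s-51840/2809)
  106s^2-916s+1930 = ((148877/5184)s-542137/5184)((10368/2809)s-51840/2809) + (0)
Last nonzero remainder: (10368/2809)s-51840/2809. Dividing through by 10368/2809 gives the monic gcd s-5.

s-5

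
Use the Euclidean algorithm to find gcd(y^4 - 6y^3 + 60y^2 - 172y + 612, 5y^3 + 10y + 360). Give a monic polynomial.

Repeated division with remainder:
  y^4 - 6y^3 + 60y^2 - 172y + 612 = ((1/5)y - 6/5)(5y^3 + 10y + 360) + (58y^2 - 232y + 1044)
  5y^3 + 10y + 360 = ((5/58)y + 10/29)(58y^2 - 232y + 1044) + (0)
Last nonzero remainder: 58y^2 - 232y + 1044. Dividing through by 58 gives the monic gcd y^2 - 4y + 18.

y^2 - 4y + 18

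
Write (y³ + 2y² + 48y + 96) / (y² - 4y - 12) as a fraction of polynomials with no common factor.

(y² + 48)/(y - 6)

Euclidean algorithm in ℚ[y]:
  y³ + 2y² + 48y + 96 = (y + 6)(y² - 4y - 12) + (84y + 168)
  y² - 4y - 12 = ((1/84)y - 1/14)(84y + 168) + (0)
Last nonzero remainder: 84y + 168. Dividing through by 84 gives the monic gcd y + 2.
Cancel y + 2 from numerator and denominator to get the reduced form.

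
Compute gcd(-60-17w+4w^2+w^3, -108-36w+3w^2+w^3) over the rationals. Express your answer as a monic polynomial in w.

3+w

Apply the Euclidean algorithm:
  w^3+4w^2-17w-60 = (w^3+3w^2-36w-108) + (w^2+19w+48)
  w^3+3w^2-36w-108 = (w-16)(w^2+19w+48) + (220w+660)
  w^2+19w+48 = ((1/220)w+4/55)(220w+660) + (0)
Last nonzero remainder: 220w+660. Dividing through by 220 gives the monic gcd w+3.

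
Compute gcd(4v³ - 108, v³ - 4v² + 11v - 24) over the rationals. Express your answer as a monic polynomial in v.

v - 3

Repeated division with remainder:
  4v³ - 108 = (4)(v³ - 4v² + 11v - 24) + (16v² - 44v - 12)
  v³ - 4v² + 11v - 24 = ((1/16)v - 5/64)(16v² - 44v - 12) + ((133/16)v - 399/16)
  16v² - 44v - 12 = ((256/133)v + 64/133)((133/16)v - 399/16) + (0)
Last nonzero remainder: (133/16)v - 399/16. Dividing through by 133/16 gives the monic gcd v - 3.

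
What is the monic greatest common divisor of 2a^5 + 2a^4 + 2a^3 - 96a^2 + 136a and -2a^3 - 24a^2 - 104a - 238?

a^2 + 5a + 17

Repeated division with remainder:
  2a^5 + 2a^4 + 2a^3 - 96a^2 + 136a = (-a^2 + 11a - 81)(-2a^3 - 24a^2 - 104a - 238) + (-1134a^2 - 5670a - 19278)
  -2a^3 - 24a^2 - 104a - 238 = ((1/567)a + 1/81)(-1134a^2 - 5670a - 19278) + (0)
Last nonzero remainder: -1134a^2 - 5670a - 19278. Dividing through by -1134 gives the monic gcd a^2 + 5a + 17.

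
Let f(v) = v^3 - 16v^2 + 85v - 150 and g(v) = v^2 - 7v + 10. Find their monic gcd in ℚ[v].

Repeated division with remainder:
  v^3 - 16v^2 + 85v - 150 = (v - 9)(v^2 - 7v + 10) + (12v - 60)
  v^2 - 7v + 10 = ((1/12)v - 1/6)(12v - 60) + (0)
Last nonzero remainder: 12v - 60. Dividing through by 12 gives the monic gcd v - 5.

v - 5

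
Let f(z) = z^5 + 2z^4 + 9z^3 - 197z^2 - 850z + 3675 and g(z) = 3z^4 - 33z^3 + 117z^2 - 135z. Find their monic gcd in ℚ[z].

By polynomial division,
  z^5 + 2z^4 + 9z^3 - 197z^2 - 850z + 3675 = ((1/3)z + 13/3)(3z^4 - 33z^3 + 117z^2 - 135z) + (113z^3 - 659z^2 - 265z + 3675)
  3z^4 - 33z^3 + 117z^2 - 135z = ((3/113)z - 1752/12769)(113z^3 - 659z^2 - 265z + 3675) + ((429240/12769)z^2 - (3433920/12769)z + 6438600/12769)
  113z^3 - 659z^2 - 265z + 3675 = ((1442897/429240)z + 12769/1752)((429240/12769)z^2 - (3433920/12769)z + 6438600/12769) + (0)
Last nonzero remainder: (429240/12769)z^2 - (3433920/12769)z + 6438600/12769. Dividing through by 429240/12769 gives the monic gcd z^2 - 8z + 15.

z^2 - 8z + 15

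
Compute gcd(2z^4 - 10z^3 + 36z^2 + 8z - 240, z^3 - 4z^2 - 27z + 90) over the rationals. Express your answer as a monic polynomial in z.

z - 3

Repeated division with remainder:
  2z^4 - 10z^3 + 36z^2 + 8z - 240 = (2z - 2)(z^3 - 4z^2 - 27z + 90) + (82z^2 - 226z - 60)
  z^3 - 4z^2 - 27z + 90 = ((1/82)z - 51/3362)(82z^2 - 226z - 60) + (-(49920/1681)z + 149760/1681)
  82z^2 - 226z - 60 = (-(68921/24960)z - 1681/2496)(-(49920/1681)z + 149760/1681) + (0)
Last nonzero remainder: -(49920/1681)z + 149760/1681. Dividing through by -49920/1681 gives the monic gcd z - 3.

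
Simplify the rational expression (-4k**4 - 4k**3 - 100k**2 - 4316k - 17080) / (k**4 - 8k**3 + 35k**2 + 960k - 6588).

(-4k**2 - 48k - 140)/(k**2 + 3k - 54)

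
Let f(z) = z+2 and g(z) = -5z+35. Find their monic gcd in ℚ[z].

1

Euclidean algorithm in ℚ[z]:
  z+2 = (-1/5)(-5z+35) + (9)
  -5z+35 = (-(5/9)z+35/9)(9) + (0)
The last nonzero remainder is the constant 9, so the polynomials are coprime and gcd = 1.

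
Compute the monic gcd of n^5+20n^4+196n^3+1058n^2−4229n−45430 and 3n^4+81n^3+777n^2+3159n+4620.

n^2+18n+77

By polynomial division,
  n^5+20n^4+196n^3+1058n^2−4229n−45430 = ((1/3)n−7/3)(3n^4+81n^3+777n^2+3159n+4620) + (126n^3+1818n^2+1602n−34650)
  3n^4+81n^3+777n^2+3159n+4620 = ((1/42)n+44/147)(126n^3+1818n^2+1602n−34650) + ((9540/49)n^2+(171720/49)n+104940/7)
  126n^3+1818n^2+1602n−34650 = ((343/530)n−245/106)((9540/49)n^2+(171720/49)n+104940/7) + (0)
Last nonzero remainder: (9540/49)n^2+(171720/49)n+104940/7. Dividing through by 9540/49 gives the monic gcd n^2+18n+77.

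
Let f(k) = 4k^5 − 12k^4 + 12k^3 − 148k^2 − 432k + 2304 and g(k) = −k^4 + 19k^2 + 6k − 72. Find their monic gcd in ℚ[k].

k^2 − k − 12

Euclidean algorithm in ℚ[k]:
  4k^5 − 12k^4 + 12k^3 − 148k^2 − 432k + 2304 = (−4k + 12)(−k^4 + 19k^2 + 6k − 72) + (88k^3 − 352k^2 − 792k + 3168)
  −k^4 + 19k^2 + 6k − 72 = (−(1/88)k − 1/22)(88k^3 − 352k^2 − 792k + 3168) + (−6k^2 + 6k + 72)
  88k^3 − 352k^2 − 792k + 3168 = (−(44/3)k + 44)(−6k^2 + 6k + 72) + (0)
Last nonzero remainder: −6k^2 + 6k + 72. Dividing through by −6 gives the monic gcd k^2 − k − 12.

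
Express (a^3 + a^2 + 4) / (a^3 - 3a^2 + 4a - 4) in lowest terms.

Apply the Euclidean algorithm:
  a^3 + a^2 + 4 = (a^3 - 3a^2 + 4a - 4) + (4a^2 - 4a + 8)
  a^3 - 3a^2 + 4a - 4 = ((1/4)a - 1/2)(4a^2 - 4a + 8) + (0)
Last nonzero remainder: 4a^2 - 4a + 8. Dividing through by 4 gives the monic gcd a^2 - a + 2.
Cancel a^2 - a + 2 from numerator and denominator to get the reduced form.

(a + 2)/(a - 2)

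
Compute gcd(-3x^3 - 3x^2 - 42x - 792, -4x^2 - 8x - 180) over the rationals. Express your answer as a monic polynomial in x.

Apply the Euclidean algorithm:
  -3x^3 - 3x^2 - 42x - 792 = ((3/4)x - 3/4)(-4x^2 - 8x - 180) + (87x - 927)
  -4x^2 - 8x - 180 = (-(4/87)x - 1468/2523)(87x - 927) + (-604992/841)
  87x - 927 = (-(24389/201664)x + 259869/201664)(-604992/841) + (0)
The last nonzero remainder is the constant -604992/841, so the polynomials are coprime and gcd = 1.

1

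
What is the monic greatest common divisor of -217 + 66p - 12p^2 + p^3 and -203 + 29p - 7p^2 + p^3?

-7 + p

Repeated division with remainder:
  p^3 - 12p^2 + 66p - 217 = (p^3 - 7p^2 + 29p - 203) + (-5p^2 + 37p - 14)
  p^3 - 7p^2 + 29p - 203 = (-(1/5)p - 2/25)(-5p^2 + 37p - 14) + ((729/25)p - 5103/25)
  -5p^2 + 37p - 14 = (-(125/729)p + 50/729)((729/25)p - 5103/25) + (0)
Last nonzero remainder: (729/25)p - 5103/25. Dividing through by 729/25 gives the monic gcd p - 7.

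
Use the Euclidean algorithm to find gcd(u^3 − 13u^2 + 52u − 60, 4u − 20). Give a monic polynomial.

u − 5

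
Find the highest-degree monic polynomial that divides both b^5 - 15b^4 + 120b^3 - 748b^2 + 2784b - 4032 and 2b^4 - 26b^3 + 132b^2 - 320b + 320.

b^2 - 8b + 16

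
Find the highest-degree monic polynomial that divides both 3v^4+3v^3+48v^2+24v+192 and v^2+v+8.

Euclidean algorithm in ℚ[v]:
  3v^4+3v^3+48v^2+24v+192 = (3v^2+24)(v^2+v+8) + (0)
The last nonzero remainder v^2+v+8 is already monic.

v^2+v+8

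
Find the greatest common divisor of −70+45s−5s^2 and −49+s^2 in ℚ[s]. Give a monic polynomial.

Euclidean algorithm in ℚ[s]:
  −5s^2+45s−70 = (−5)(s^2−49) + (45s−315)
  s^2−49 = ((1/45)s+7/45)(45s−315) + (0)
Last nonzero remainder: 45s−315. Dividing through by 45 gives the monic gcd s−7.

−7+s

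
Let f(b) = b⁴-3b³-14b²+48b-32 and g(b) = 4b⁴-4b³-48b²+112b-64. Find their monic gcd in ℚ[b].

b³+b²-10b+8

Euclidean algorithm in ℚ[b]:
  b⁴-3b³-14b²+48b-32 = (1/4)(4b⁴-4b³-48b²+112b-64) + (-2b³-2b²+20b-16)
  4b⁴-4b³-48b²+112b-64 = (-2b+4)(-2b³-2b²+20b-16) + (0)
Last nonzero remainder: -2b³-2b²+20b-16. Dividing through by -2 gives the monic gcd b³+b²-10b+8.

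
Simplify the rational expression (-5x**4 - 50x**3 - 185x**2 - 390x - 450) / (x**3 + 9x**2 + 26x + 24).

(-5x**3 - 35x**2 - 80x - 150)/(x**2 + 6x + 8)

Euclidean algorithm in ℚ[x]:
  -5x**4 - 50x**3 - 185x**2 - 390x - 450 = (-5x - 5)(x**3 + 9x**2 + 26x + 24) + (-10x**2 - 140x - 330)
  x**3 + 9x**2 + 26x + 24 = (-(1/10)x + 1/2)(-10x**2 - 140x - 330) + (63x + 189)
  -10x**2 - 140x - 330 = (-(10/63)x - 110/63)(63x + 189) + (0)
Last nonzero remainder: 63x + 189. Dividing through by 63 gives the monic gcd x + 3.
Cancel x + 3 from numerator and denominator to get the reduced form.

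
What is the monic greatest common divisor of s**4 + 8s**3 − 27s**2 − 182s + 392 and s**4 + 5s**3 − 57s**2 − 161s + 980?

s**3 + 10s**2 − 7s − 196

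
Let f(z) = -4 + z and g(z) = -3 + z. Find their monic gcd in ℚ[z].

1

Euclidean algorithm in ℚ[z]:
  z - 4 = (z - 3) + (-1)
  z - 3 = (-z + 3)(-1) + (0)
The last nonzero remainder is the constant -1, so the polynomials are coprime and gcd = 1.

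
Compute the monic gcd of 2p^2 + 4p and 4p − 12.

1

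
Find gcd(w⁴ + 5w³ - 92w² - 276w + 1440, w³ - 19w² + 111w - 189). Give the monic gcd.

w - 3

Apply the Euclidean algorithm:
  w⁴ + 5w³ - 92w² - 276w + 1440 = (w + 24)(w³ - 19w² + 111w - 189) + (253w² - 2751w + 5976)
  w³ - 19w² + 111w - 189 = ((1/253)w - 2056/64009)(253w² - 2751w + 5976) + (-(62985/64009)w + 188955/64009)
  253w² - 2751w + 5976 = (-(16194277/62985)w + 42501976/20995)(-(62985/64009)w + 188955/64009) + (0)
Last nonzero remainder: -(62985/64009)w + 188955/64009. Dividing through by -62985/64009 gives the monic gcd w - 3.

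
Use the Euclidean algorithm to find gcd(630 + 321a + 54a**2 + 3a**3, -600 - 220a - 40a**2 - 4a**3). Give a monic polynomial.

5 + a

Repeated division with remainder:
  3a**3 + 54a**2 + 321a + 630 = (-3/4)(-4a**3 - 40a**2 - 220a - 600) + (24a**2 + 156a + 180)
  -4a**3 - 40a**2 - 220a - 600 = (-(1/6)a - 7/12)(24a**2 + 156a + 180) + (-99a - 495)
  24a**2 + 156a + 180 = (-(8/33)a - 4/11)(-99a - 495) + (0)
Last nonzero remainder: -99a - 495. Dividing through by -99 gives the monic gcd a + 5.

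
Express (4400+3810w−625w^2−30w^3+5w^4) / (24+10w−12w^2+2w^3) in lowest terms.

(4400−590w−35w^2+5w^3)/(24−14w+2w^2)

Euclidean algorithm in ℚ[w]:
  5w^4−30w^3−625w^2+3810w+4400 = ((5/2)w)(2w^3−12w^2+10w+24) + (−650w^2+3750w+4400)
  2w^3−12w^2+10w+24 = (−(1/325)w+3/4225)(−650w^2+3750w+4400) + ((3528/169)w+3528/169)
  −650w^2+3750w+4400 = (−(54925/1764)w+92950/441)((3528/169)w+3528/169) + (0)
Last nonzero remainder: (3528/169)w+3528/169. Dividing through by 3528/169 gives the monic gcd w+1.
Cancel w+1 from numerator and denominator to get the reduced form.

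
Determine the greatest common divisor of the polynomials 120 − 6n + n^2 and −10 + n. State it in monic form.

1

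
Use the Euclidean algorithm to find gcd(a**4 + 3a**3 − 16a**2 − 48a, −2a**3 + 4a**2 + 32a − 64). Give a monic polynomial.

Euclidean algorithm in ℚ[a]:
  a**4 + 3a**3 − 16a**2 − 48a = (−(1/2)a − 5/2)(−2a**3 + 4a**2 + 32a − 64) + (10a**2 − 160)
  −2a**3 + 4a**2 + 32a − 64 = (−(1/5)a + 2/5)(10a**2 − 160) + (0)
Last nonzero remainder: 10a**2 − 160. Dividing through by 10 gives the monic gcd a**2 − 16.

a**2 − 16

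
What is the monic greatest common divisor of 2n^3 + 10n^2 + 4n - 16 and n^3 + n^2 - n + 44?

n + 4

By polynomial division,
  2n^3 + 10n^2 + 4n - 16 = (2)(n^3 + n^2 - n + 44) + (8n^2 + 6n - 104)
  n^3 + n^2 - n + 44 = ((1/8)n + 1/32)(8n^2 + 6n - 104) + ((189/16)n + 189/4)
  8n^2 + 6n - 104 = ((128/189)n - 416/189)((189/16)n + 189/4) + (0)
Last nonzero remainder: (189/16)n + 189/4. Dividing through by 189/16 gives the monic gcd n + 4.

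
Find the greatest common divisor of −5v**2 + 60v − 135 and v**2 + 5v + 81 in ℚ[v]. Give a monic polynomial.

1

Repeated division with remainder:
  −5v**2 + 60v − 135 = (−5)(v**2 + 5v + 81) + (85v + 270)
  v**2 + 5v + 81 = ((1/85)v + 31/1445)(85v + 270) + (21735/289)
  85v + 270 = ((4913/4347)v + 578/161)(21735/289) + (0)
The last nonzero remainder is the constant 21735/289, so the polynomials are coprime and gcd = 1.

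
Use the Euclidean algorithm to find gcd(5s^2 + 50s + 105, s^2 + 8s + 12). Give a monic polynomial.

1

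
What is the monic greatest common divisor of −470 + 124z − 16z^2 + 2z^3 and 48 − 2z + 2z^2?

1

Repeated division with remainder:
  2z^3 − 16z^2 + 124z − 470 = (z − 7)(2z^2 − 2z + 48) + (62z − 134)
  2z^2 − 2z + 48 = ((1/31)z + 36/961)(62z − 134) + (50952/961)
  62z − 134 = ((29791/25476)z − 64387/25476)(50952/961) + (0)
The last nonzero remainder is the constant 50952/961, so the polynomials are coprime and gcd = 1.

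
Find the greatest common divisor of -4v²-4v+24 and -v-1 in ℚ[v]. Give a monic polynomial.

1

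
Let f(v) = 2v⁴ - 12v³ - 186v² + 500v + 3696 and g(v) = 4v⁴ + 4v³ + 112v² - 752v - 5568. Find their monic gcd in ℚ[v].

By polynomial division,
  2v⁴ - 12v³ - 186v² + 500v + 3696 = (1/2)(4v⁴ + 4v³ + 112v² - 752v - 5568) + (-14v³ - 242v² + 876v + 6480)
  4v⁴ + 4v³ + 112v² - 752v - 5568 = (-(2/7)v + 228/49)(-14v³ - 242v² + 876v + 6480) + ((72928/49)v² - (145856/49)v - 1750272/49)
  -14v³ - 242v² + 876v + 6480 = (-(343/36464)v - 6615/36464)((72928/49)v² - (145856/49)v - 1750272/49) + (0)
Last nonzero remainder: (72928/49)v² - (145856/49)v - 1750272/49. Dividing through by 72928/49 gives the monic gcd v² - 2v - 24.

v² - 2v - 24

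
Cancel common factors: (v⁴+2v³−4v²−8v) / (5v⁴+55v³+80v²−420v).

(v²+4v+4)/(5v²+65v+210)

Euclidean algorithm in ℚ[v]:
  v⁴+2v³−4v²−8v = (1/5)(5v⁴+55v³+80v²−420v) + (−9v³−20v²+76v)
  5v⁴+55v³+80v²−420v = (−(5/9)v−395/81)(−9v³−20v²+76v) + ((2000/81)v²−(4000/81)v)
  −9v³−20v²+76v = (−(729/2000)v−1539/1000)((2000/81)v²−(4000/81)v) + (0)
Last nonzero remainder: (2000/81)v²−(4000/81)v. Dividing through by 2000/81 gives the monic gcd v²−2v.
Cancel v²−2v from numerator and denominator to get the reduced form.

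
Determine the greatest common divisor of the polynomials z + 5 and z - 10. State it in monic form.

1

By polynomial division,
  z + 5 = (z - 10) + (15)
  z - 10 = ((1/15)z - 2/3)(15) + (0)
The last nonzero remainder is the constant 15, so the polynomials are coprime and gcd = 1.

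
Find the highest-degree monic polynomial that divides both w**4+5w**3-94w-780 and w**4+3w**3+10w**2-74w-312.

w**2+4w+26

Apply the Euclidean algorithm:
  w**4+5w**3-94w-780 = (w**4+3w**3+10w**2-74w-312) + (2w**3-10w**2-20w-468)
  w**4+3w**3+10w**2-74w-312 = ((1/2)w+4)(2w**3-10w**2-20w-468) + (60w**2+240w+1560)
  2w**3-10w**2-20w-468 = ((1/30)w-3/10)(60w**2+240w+1560) + (0)
Last nonzero remainder: 60w**2+240w+1560. Dividing through by 60 gives the monic gcd w**2+4w+26.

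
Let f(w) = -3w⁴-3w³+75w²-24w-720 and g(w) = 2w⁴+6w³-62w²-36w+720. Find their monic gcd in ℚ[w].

w³-3w²-13w+60

Apply the Euclidean algorithm:
  -3w⁴-3w³+75w²-24w-720 = (-3/2)(2w⁴+6w³-62w²-36w+720) + (6w³-18w²-78w+360)
  2w⁴+6w³-62w²-36w+720 = ((1/3)w+2)(6w³-18w²-78w+360) + (0)
Last nonzero remainder: 6w³-18w²-78w+360. Dividing through by 6 gives the monic gcd w³-3w²-13w+60.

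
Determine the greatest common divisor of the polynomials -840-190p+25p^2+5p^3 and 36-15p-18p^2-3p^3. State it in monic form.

4+p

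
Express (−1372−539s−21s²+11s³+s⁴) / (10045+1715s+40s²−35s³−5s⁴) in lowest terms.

(−28−11s−s²)/(205+35s+5s²)

Euclidean algorithm in ℚ[s]:
  s⁴+11s³−21s²−539s−1372 = (−1/5)(−5s⁴−35s³+40s²+1715s+10045) + (4s³−13s²−196s+637)
  −5s⁴−35s³+40s²+1715s+10045 = (−(5/4)s−205/16)(4s³−13s²−196s+637) + (−(5945/16)s²+291305/16)
  4s³−13s²−196s+637 = (−(64/5945)s+208/5945)(−(5945/16)s²+291305/16) + (0)
Last nonzero remainder: −(5945/16)s²+291305/16. Dividing through by −5945/16 gives the monic gcd s²−49.
Cancel s²−49 from numerator and denominator to get the reduced form.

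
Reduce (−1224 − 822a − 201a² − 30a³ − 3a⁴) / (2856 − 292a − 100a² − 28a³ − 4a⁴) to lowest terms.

(36 + 21a + 3a²)/(−84 + 16a + 4a²)

Apply the Euclidean algorithm:
  −3a⁴ − 30a³ − 201a² − 822a − 1224 = (3/4)(−4a⁴ − 28a³ − 100a² − 292a + 2856) + (−9a³ − 126a² − 603a − 3366)
  −4a⁴ − 28a³ − 100a² − 292a + 2856 = ((4/9)a − 28/9)(−9a³ − 126a² − 603a − 3366) + (−224a² − 672a − 7616)
  −9a³ − 126a² − 603a − 3366 = ((9/224)a + 99/224)(−224a² − 672a − 7616) + (0)
Last nonzero remainder: −224a² − 672a − 7616. Dividing through by −224 gives the monic gcd a² + 3a + 34.
Cancel a² + 3a + 34 from numerator and denominator to get the reduced form.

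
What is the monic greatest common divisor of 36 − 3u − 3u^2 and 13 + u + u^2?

1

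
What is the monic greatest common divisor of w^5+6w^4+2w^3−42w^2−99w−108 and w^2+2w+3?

w^2+2w+3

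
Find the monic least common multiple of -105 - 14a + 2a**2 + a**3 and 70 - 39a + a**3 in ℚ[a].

1470 - 329a - 203a**2 - 18a**3 + 7a**4 + a**5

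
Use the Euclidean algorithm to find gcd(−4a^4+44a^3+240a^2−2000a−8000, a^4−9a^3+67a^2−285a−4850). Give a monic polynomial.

a^2−5a−50

Repeated division with remainder:
  −4a^4+44a^3+240a^2−2000a−8000 = (−4)(a^4−9a^3+67a^2−285a−4850) + (8a^3+508a^2−3140a−27400)
  a^4−9a^3+67a^2−285a−4850 = ((1/8)a−145/16)(8a^3+508a^2−3140a−27400) + ((20253/4)a^2−(101265/4)a−506325/2)
  8a^3+508a^2−3140a−27400 = ((32/20253)a+2192/20253)((20253/4)a^2−(101265/4)a−506325/2) + (0)
Last nonzero remainder: (20253/4)a^2−(101265/4)a−506325/2. Dividing through by 20253/4 gives the monic gcd a^2−5a−50.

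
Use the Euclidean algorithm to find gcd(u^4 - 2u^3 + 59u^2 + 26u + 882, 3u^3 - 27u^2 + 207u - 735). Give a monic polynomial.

u^2 - 4u + 49

Euclidean algorithm in ℚ[u]:
  u^4 - 2u^3 + 59u^2 + 26u + 882 = ((1/3)u + 7/3)(3u^3 - 27u^2 + 207u - 735) + (53u^2 - 212u + 2597)
  3u^3 - 27u^2 + 207u - 735 = ((3/53)u - 15/53)(53u^2 - 212u + 2597) + (0)
Last nonzero remainder: 53u^2 - 212u + 2597. Dividing through by 53 gives the monic gcd u^2 - 4u + 49.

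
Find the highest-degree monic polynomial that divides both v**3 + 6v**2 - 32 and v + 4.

Euclidean algorithm in ℚ[v]:
  v**3 + 6v**2 - 32 = (v**2 + 2v - 8)(v + 4) + (0)
The last nonzero remainder v + 4 is already monic.

v + 4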